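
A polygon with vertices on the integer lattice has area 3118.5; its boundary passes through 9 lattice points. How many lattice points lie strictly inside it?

3115

From Pick's theorem, I = A − B/2 + 1 = 3118.5 − 9/2 + 1 = 3115.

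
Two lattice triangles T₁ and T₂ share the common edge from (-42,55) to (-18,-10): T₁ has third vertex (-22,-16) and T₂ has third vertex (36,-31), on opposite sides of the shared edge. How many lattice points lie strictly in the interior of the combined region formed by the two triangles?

The union is the simple quadrilateral with vertices (-42,55), (-22,-16), (-18,-10), (36,-31) in order.
The shoelace formula gives twice the area as |[(-42)·(-16) − (-22)·55] + [(-22)·(-10) − (-18)·(-16)] + [(-18)·(-31) − 36·(-10)] + [36·55 − (-42)·(-31)]| = 3410, so the area is 1705.
Summing gcd(|Δx|,|Δy|) over the edges gives the boundary count: gcd(20,71) + gcd(4,6) + gcd(54,21) + gcd(78,86) = 1+2+3+2 = 8.
By Pick's theorem I = A − B/2 + 1 = 1705 − 8/2 + 1 = 1702.

1702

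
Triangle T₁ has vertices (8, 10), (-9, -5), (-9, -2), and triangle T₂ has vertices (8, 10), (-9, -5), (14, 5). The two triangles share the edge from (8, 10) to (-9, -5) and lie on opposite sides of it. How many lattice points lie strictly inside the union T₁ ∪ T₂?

The union is the simple quadrilateral with vertices (8, 10), (-9, -2), (-9, -5), (14, 5) in order.
The shoelace formula gives twice the area as |(8·(-2) − (-9)·10) + ((-9)·(-5) − (-9)·(-2)) + ((-9)·5 − 14·(-5)) + (14·10 − 8·5)| = 226, so the area is 113.
Along each edge there are gcd(|Δx|,|Δy|)+1 lattice points, so counting each shared vertex once the boundary has gcd(17,12) + gcd(0,3) + gcd(23,10) + gcd(6,5) = 1+3+1+1 = 6.
By Pick's theorem I = A − B/2 + 1 = 113 − 6/2 + 1 = 111.

111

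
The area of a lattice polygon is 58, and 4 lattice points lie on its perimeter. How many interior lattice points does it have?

57

Pick's theorem A = I + B/2 − 1 rearranges to I = A − B/2 + 1 = 58 − 4/2 + 1 = 57.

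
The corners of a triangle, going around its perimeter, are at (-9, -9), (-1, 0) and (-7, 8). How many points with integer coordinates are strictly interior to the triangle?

Using the shoelace formula, 2A = |[(-9)·0 − (-1)·(-9)] + [(-1)·8 − (-7)·0] + [(-7)·(-9) − (-9)·8]| = 118, so the area is 59.
Along each edge there are gcd(|Δx|,|Δy|)+1 lattice points, so counting each shared vertex once the boundary has gcd(8,9) + gcd(6,8) + gcd(2,17) = 1+2+1 = 4.
By Pick's theorem A = I + B/2 − 1, so I = 59 − 4/2 + 1 = 58.

58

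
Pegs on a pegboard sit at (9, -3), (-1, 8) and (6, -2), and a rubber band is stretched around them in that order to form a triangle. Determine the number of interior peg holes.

Using the shoelace formula, 2A = |(9·8 − (-1)·(-3)) + ((-1)·(-2) − 6·8) + (6·(-3) − 9·(-2))| = 23, so the area is 11.5.
Along each edge there are gcd(|Δx|,|Δy|)+1 lattice points, so counting each shared vertex once the boundary has gcd(10,11) + gcd(7,10) + gcd(3,1) = 1+1+1 = 3.
Pick's theorem gives I = A − B/2 + 1 = 11.5 − 3/2 + 1 = 11.

11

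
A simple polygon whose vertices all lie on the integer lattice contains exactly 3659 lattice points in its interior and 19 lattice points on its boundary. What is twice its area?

By Pick's theorem, A = I + B/2 − 1 = 3659 + 19/2 − 1 = 7335/2.
Hence 2A = 7335.

7335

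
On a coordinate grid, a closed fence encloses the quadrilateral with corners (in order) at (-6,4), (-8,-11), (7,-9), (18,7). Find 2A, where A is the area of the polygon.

By the shoelace formula, twice the signed area is |[(-6)·(-11) − (-8)·4] + [(-8)·(-9) − 7·(-11)] + [7·7 − 18·(-9)] + [18·4 − (-6)·7]| = 572, so the area is 286.

572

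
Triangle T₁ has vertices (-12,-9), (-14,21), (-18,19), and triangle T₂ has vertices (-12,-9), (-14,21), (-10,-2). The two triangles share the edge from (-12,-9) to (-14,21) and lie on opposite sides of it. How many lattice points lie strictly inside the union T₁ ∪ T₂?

97

The union is the simple quadrilateral with vertices (-12,-9), (-18,19), (-14,21), (-10,-2) in order.
The shoelace formula gives twice the area as |[(-12)·19 − (-18)·(-9)] + [(-18)·21 − (-14)·19] + [(-14)·(-2) − (-10)·21] + [(-10)·(-9) − (-12)·(-2)]| = 198, so the area is 99.
Summing gcd(|Δx|,|Δy|) over the edges gives the boundary count: gcd(6,28) + gcd(4,2) + gcd(4,23) + gcd(2,7) = 2+2+1+1 = 6.
By Pick's theorem I = A − B/2 + 1 = 99 − 6/2 + 1 = 97.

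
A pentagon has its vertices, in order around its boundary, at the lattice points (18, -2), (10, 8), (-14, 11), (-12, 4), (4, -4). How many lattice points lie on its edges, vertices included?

Along each edge there are gcd(|Δx|,|Δy|)+1 lattice points, so counting each shared vertex once the boundary has gcd(8,10) + gcd(24,3) + gcd(2,7) + gcd(16,8) + gcd(14,2) = 2+3+1+8+2 = 16.

16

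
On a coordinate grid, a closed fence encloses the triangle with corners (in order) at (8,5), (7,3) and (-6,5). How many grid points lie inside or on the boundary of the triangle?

23

Using the shoelace formula, 2A = |(8·3 − 7·5) + (7·5 − (-6)·3) + ((-6)·5 − 8·5)| = 28, so the area is 14.
The number of boundary lattice points is Σ gcd(|Δx|,|Δy|) = gcd(1,2) + gcd(13,2) + gcd(14,0) = 1+1+14 = 16.
Pick's theorem gives I = A − B/2 + 1 = 14 − 16/2 + 1 = 7, so the closed region contains I + B = 7 + 16 = 23 lattice points.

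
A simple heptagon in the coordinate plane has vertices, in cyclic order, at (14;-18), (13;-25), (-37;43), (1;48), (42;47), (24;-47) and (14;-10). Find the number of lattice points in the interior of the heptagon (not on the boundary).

3526

By the shoelace formula, twice the signed area is |[14·(-25) − 13·(-18)] + [13·43 − (-37)·(-25)] + [(-37)·48 − 1·43] + [1·47 − 42·48] + [42·(-47) − 24·47] + [24·(-10) − 14·(-47)] + [14·(-18) − 14·(-10)]| = 7066, so the area is 3533.
Along each edge there are gcd(|Δx|,|Δy|)+1 lattice points, so counting each shared vertex once the boundary has gcd(1,7) + gcd(50,68) + gcd(38,5) + gcd(41,1) + gcd(18,94) + gcd(10,37) + gcd(0,8) = 1+2+1+1+2+1+8 = 16.
Pick's theorem gives I = A − B/2 + 1 = 3533 − 16/2 + 1 = 3526.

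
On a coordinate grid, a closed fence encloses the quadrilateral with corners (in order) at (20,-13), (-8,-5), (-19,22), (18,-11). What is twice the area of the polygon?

The shoelace formula gives twice the area as |(20·(-5) − (-8)·(-13)) + ((-8)·22 − (-19)·(-5)) + ((-19)·(-11) − 18·22) + (18·(-13) − 20·(-11))| = 676, so the area is 338.

676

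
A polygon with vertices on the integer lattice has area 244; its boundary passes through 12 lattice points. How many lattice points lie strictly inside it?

Pick's theorem A = I + B/2 − 1 rearranges to I = A − B/2 + 1 = 244 − 12/2 + 1 = 239.

239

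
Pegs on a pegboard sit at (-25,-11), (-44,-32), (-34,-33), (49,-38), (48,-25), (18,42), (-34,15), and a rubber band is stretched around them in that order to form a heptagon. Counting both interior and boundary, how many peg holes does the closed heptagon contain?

4555

By the shoelace formula, twice the signed area is |((-25)·(-32) − (-44)·(-11)) + ((-44)·(-33) − (-34)·(-32)) + ((-34)·(-38) − 49·(-33)) + (49·(-25) − 48·(-38)) + (48·42 − 18·(-25)) + (18·15 − (-34)·42) + ((-34)·(-11) − (-25)·15)| = 9101, so the area is 4550.5.
The number of boundary lattice points is Σ gcd(|Δx|,|Δy|) = gcd(19,21) + gcd(10,1) + gcd(83,5) + gcd(1,13) + gcd(30,67) + gcd(52,27) + gcd(9,26) = 1+1+1+1+1+1+1 = 7.
Pick's theorem gives I = A − B/2 + 1 = 4550.5 − 7/2 + 1 = 4548, so the closed region contains I + B = 4548 + 7 = 4555 lattice points.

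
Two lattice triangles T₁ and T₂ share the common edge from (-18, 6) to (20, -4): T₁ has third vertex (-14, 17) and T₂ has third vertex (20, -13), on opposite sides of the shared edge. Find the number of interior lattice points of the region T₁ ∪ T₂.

386

The union is the simple quadrilateral with vertices (-18, 6), (-14, 17), (20, -4), (20, -13) in order.
By the shoelace formula, twice the signed area is |[(-18)·17 − (-14)·6] + [(-14)·(-4) − 20·17] + [20·(-13) − 20·(-4)] + [20·6 − (-18)·(-13)]| = 800, so the area is 400.
Summing gcd(|Δx|,|Δy|) over the edges gives the boundary count: gcd(4,11) + gcd(34,21) + gcd(0,9) + gcd(38,19) = 1+1+9+19 = 30.
By Pick's theorem I = A − B/2 + 1 = 400 − 30/2 + 1 = 386.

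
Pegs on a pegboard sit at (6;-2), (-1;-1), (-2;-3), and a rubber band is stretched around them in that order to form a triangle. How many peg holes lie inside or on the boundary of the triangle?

10

By the shoelace formula, twice the signed area is |[6·(-1) − (-1)·(-2)] + [(-1)·(-3) − (-2)·(-1)] + [(-2)·(-2) − 6·(-3)]| = 15, so the area is 15/2.
The number of boundary lattice points is Σ gcd(|Δx|,|Δy|) = gcd(7,1) + gcd(1,2) + gcd(8,1) = 1+1+1 = 3.
Pick's theorem gives I = A − B/2 + 1 = 15/2 − 3/2 + 1 = 7, so the closed region contains I + B = 7 + 3 = 10 lattice points.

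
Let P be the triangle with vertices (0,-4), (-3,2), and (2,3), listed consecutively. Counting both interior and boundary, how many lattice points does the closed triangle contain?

The shoelace formula gives twice the area as |[0·2 − (-3)·(-4)] + [(-3)·3 − 2·2] + [2·(-4) − 0·3]| = 33, so the area is 33/2.
Summing gcd(|Δx|,|Δy|) over the edges gives the boundary count: gcd(3,6) + gcd(5,1) + gcd(2,7) = 3+1+1 = 5.
Pick's theorem gives I = A − B/2 + 1 = 33/2 − 5/2 + 1 = 15, so the closed region contains I + B = 15 + 5 = 20 lattice points.

20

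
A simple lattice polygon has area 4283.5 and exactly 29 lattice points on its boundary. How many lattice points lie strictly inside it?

From Pick's theorem, I = A − B/2 + 1 = 4283.5 − 29/2 + 1 = 4270.

4270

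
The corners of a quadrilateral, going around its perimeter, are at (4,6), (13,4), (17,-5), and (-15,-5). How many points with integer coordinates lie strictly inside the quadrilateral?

196

The shoelace formula gives twice the area as |[4·4 − 13·6] + [13·(-5) − 17·4] + [17·(-5) − (-15)·(-5)] + [(-15)·6 − 4·(-5)]| = 425, so the area is 425/2.
Along each edge there are gcd(|Δx|,|Δy|)+1 lattice points, so counting each shared vertex once the boundary has gcd(9,2) + gcd(4,9) + gcd(32,0) + gcd(19,11) = 1+1+32+1 = 35.
By Pick's theorem A = I + B/2 − 1, so I = 425/2 − 35/2 + 1 = 196.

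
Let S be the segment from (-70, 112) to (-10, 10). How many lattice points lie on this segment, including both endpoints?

The number of lattice points on a segment between lattice points is gcd(|Δx|,|Δy|) + 1 = gcd(60,102) + 1 = 6 + 1 = 7.

7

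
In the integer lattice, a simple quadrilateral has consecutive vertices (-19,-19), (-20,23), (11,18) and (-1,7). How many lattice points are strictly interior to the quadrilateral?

590

By the shoelace formula, twice the signed area is |((-19)·23 − (-20)·(-19)) + ((-20)·18 − 11·23) + (11·7 − (-1)·18) + ((-1)·(-19) − (-19)·7)| = 1183, so the area is 591.5.
Along each edge there are gcd(|Δx|,|Δy|)+1 lattice points, so counting each shared vertex once the boundary has gcd(1,42) + gcd(31,5) + gcd(12,11) + gcd(18,26) = 1+1+1+2 = 5.
By Pick's theorem A = I + B/2 − 1, so I = 591.5 − 5/2 + 1 = 590.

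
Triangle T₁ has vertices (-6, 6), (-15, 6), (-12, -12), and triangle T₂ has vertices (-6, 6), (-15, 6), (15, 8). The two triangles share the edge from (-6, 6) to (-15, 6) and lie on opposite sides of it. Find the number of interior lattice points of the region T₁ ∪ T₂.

85

The union is the simple quadrilateral with vertices (-6, 6), (-12, -12), (-15, 6), (15, 8) in order.
The shoelace formula gives twice the area as |[(-6)·(-12) − (-12)·6] + [(-12)·6 − (-15)·(-12)] + [(-15)·8 − 15·6] + [15·6 − (-6)·8]| = 180, so the area is 90.
The number of boundary lattice points is Σ gcd(|Δx|,|Δy|) = gcd(6,18) + gcd(3,18) + gcd(30,2) + gcd(21,2) = 6+3+2+1 = 12.
By Pick's theorem I = A − B/2 + 1 = 90 − 12/2 + 1 = 85.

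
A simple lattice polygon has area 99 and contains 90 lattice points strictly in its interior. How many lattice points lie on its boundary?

Pick's theorem gives A = I + B/2 − 1, so B = 2(A − I + 1) = 2(99 − 90 + 1) = 20.

20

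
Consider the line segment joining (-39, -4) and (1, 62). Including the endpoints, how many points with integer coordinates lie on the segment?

The number of lattice points on a segment between lattice points is gcd(|Δx|,|Δy|) + 1 = gcd(40,66) + 1 = 2 + 1 = 3.

3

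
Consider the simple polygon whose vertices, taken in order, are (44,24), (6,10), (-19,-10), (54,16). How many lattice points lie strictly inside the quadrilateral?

623

Using the shoelace formula, 2A = |[44·10 − 6·24] + [6·(-10) − (-19)·10] + [(-19)·16 − 54·(-10)] + [54·24 − 44·16]| = 1254, so the area is 627.
Summing gcd(|Δx|,|Δy|) over the edges gives the boundary count: gcd(38,14) + gcd(25,20) + gcd(73,26) + gcd(10,8) = 2+5+1+2 = 10.
By Pick's theorem A = I + B/2 − 1, so I = 627 − 10/2 + 1 = 623.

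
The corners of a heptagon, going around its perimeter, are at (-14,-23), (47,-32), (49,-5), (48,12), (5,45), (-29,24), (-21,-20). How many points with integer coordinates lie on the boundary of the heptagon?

Along each edge there are gcd(|Δx|,|Δy|)+1 lattice points, so counting each shared vertex once the boundary has gcd(61,9) + gcd(2,27) + gcd(1,17) + gcd(43,33) + gcd(34,21) + gcd(8,44) + gcd(7,3) = 1+1+1+1+1+4+1 = 10.

10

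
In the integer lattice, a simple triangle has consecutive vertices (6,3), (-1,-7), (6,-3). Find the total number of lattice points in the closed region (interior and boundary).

26

Using the shoelace formula, 2A = |[6·(-7) − (-1)·3] + [(-1)·(-3) − 6·(-7)] + [6·3 − 6·(-3)]| = 42, so the area is 21.
Along each edge there are gcd(|Δx|,|Δy|)+1 lattice points, so counting each shared vertex once the boundary has gcd(7,10) + gcd(7,4) + gcd(0,6) = 1+1+6 = 8.
Pick's theorem gives I = A − B/2 + 1 = 21 − 8/2 + 1 = 18, so the closed region contains I + B = 18 + 8 = 26 lattice points.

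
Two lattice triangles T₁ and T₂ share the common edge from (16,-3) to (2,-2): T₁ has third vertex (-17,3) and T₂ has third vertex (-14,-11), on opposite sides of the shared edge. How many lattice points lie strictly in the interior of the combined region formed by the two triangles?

94

The union is the simple quadrilateral with vertices (16,-3), (-17,3), (2,-2), (-14,-11) in order.
Using the shoelace formula, 2A = |[16·3 − (-17)·(-3)] + [(-17)·(-2) − 2·3] + [2·(-11) − (-14)·(-2)] + [(-14)·(-3) − 16·(-11)]| = 193, so the area is 193/2.
The number of boundary lattice points is Σ gcd(|Δx|,|Δy|) = gcd(33,6) + gcd(19,5) + gcd(16,9) + gcd(30,8) = 3+1+1+2 = 7.
By Pick's theorem I = A − B/2 + 1 = 193/2 − 7/2 + 1 = 94.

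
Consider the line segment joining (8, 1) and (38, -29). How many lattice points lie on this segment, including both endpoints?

The number of lattice points on a segment between lattice points is gcd(|Δx|,|Δy|) + 1 = gcd(30,30) + 1 = 30 + 1 = 31.

31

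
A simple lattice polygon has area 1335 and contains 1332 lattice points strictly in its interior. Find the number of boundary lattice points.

Pick's theorem gives A = I + B/2 − 1, so B = 2(A − I + 1) = 2(1335 − 1332 + 1) = 8.

8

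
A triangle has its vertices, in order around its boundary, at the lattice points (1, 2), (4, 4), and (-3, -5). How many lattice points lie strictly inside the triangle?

6

By the shoelace formula, twice the signed area is |(1·4 − 4·2) + (4·(-5) − (-3)·4) + ((-3)·2 − 1·(-5))| = 13, so the area is 6.5.
The number of boundary lattice points is Σ gcd(|Δx|,|Δy|) = gcd(3,2) + gcd(7,9) + gcd(4,7) = 1+1+1 = 3.
Pick's theorem gives I = A − B/2 + 1 = 6.5 − 3/2 + 1 = 6.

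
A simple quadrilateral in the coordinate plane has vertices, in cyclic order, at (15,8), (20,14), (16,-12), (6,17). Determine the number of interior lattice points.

133

Using the shoelace formula, 2A = |[15·14 − 20·8] + [20·(-12) − 16·14] + [16·17 − 6·(-12)] + [6·8 − 15·17]| = 277, so the area is 138.5.
Along each edge there are gcd(|Δx|,|Δy|)+1 lattice points, so counting each shared vertex once the boundary has gcd(5,6) + gcd(4,26) + gcd(10,29) + gcd(9,9) = 1+2+1+9 = 13.
Pick's theorem gives I = A − B/2 + 1 = 138.5 − 13/2 + 1 = 133.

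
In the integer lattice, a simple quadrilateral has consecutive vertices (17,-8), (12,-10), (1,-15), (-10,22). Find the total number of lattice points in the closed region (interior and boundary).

Using the shoelace formula, 2A = |(17·(-10) − 12·(-8)) + (12·(-15) − 1·(-10)) + (1·22 − (-10)·(-15)) + ((-10)·(-8) − 17·22)| = 666, so the area is 333.
Summing gcd(|Δx|,|Δy|) over the edges gives the boundary count: gcd(5,2) + gcd(11,5) + gcd(11,37) + gcd(27,30) = 1+1+1+3 = 6.
Pick's theorem gives I = A − B/2 + 1 = 333 − 6/2 + 1 = 331, so the closed region contains I + B = 331 + 6 = 337 lattice points.

337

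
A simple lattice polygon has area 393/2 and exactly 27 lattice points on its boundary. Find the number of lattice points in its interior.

Pick's theorem A = I + B/2 − 1 rearranges to I = A − B/2 + 1 = 393/2 − 27/2 + 1 = 184.

184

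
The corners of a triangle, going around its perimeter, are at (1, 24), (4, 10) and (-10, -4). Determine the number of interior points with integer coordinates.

112

By the shoelace formula, twice the signed area is |(1·10 − 4·24) + (4·(-4) − (-10)·10) + ((-10)·24 − 1·(-4))| = 238, so the area is 119.
The number of boundary lattice points is Σ gcd(|Δx|,|Δy|) = gcd(3,14) + gcd(14,14) + gcd(11,28) = 1+14+1 = 16.
By Pick's theorem A = I + B/2 − 1, so I = 119 − 16/2 + 1 = 112.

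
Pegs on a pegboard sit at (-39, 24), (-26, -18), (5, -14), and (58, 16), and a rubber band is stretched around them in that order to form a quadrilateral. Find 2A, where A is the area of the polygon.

4688

Using the shoelace formula, 2A = |[(-39)·(-18) − (-26)·24] + [(-26)·(-14) − 5·(-18)] + [5·16 − 58·(-14)] + [58·24 − (-39)·16]| = 4688, so the area is 2344.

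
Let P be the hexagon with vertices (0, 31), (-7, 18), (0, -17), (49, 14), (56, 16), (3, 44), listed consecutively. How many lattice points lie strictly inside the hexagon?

By the shoelace formula, twice the signed area is |(0·18 − (-7)·31) + ((-7)·(-17) − 0·18) + (0·14 − 49·(-17)) + (49·16 − 56·14) + (56·44 − 3·16) + (3·31 − 0·44)| = 3678, so the area is 1839.
Summing gcd(|Δx|,|Δy|) over the edges gives the boundary count: gcd(7,13) + gcd(7,35) + gcd(49,31) + gcd(7,2) + gcd(53,28) + gcd(3,13) = 1+7+1+1+1+1 = 12.
By Pick's theorem A = I + B/2 − 1, so I = 1839 − 12/2 + 1 = 1834.

1834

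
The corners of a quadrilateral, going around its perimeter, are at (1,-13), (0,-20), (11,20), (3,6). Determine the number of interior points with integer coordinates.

By the shoelace formula, twice the signed area is |(1·(-20) − 0·(-13)) + (0·20 − 11·(-20)) + (11·6 − 3·20) + (3·(-13) − 1·6)| = 161, so the area is 161/2.
Along each edge there are gcd(|Δx|,|Δy|)+1 lattice points, so counting each shared vertex once the boundary has gcd(1,7) + gcd(11,40) + gcd(8,14) + gcd(2,19) = 1+1+2+1 = 5.
By Pick's theorem A = I + B/2 − 1, so I = 161/2 − 5/2 + 1 = 79.

79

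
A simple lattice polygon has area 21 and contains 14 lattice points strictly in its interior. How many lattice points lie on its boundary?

Pick's theorem gives A = I + B/2 − 1, so B = 2(A − I + 1) = 2(21 − 14 + 1) = 16.

16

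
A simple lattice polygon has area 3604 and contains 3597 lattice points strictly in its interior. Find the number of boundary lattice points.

16

Pick's theorem gives A = I + B/2 − 1, so B = 2(A − I + 1) = 2(3604 − 3597 + 1) = 16.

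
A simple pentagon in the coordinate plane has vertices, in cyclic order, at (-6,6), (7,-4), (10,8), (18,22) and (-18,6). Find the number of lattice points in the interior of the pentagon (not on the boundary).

Using the shoelace formula, 2A = |[(-6)·(-4) − 7·6] + [7·8 − 10·(-4)] + [10·22 − 18·8] + [18·6 − (-18)·22] + [(-18)·6 − (-6)·6]| = 586, so the area is 293.
The number of boundary lattice points is Σ gcd(|Δx|,|Δy|) = gcd(13,10) + gcd(3,12) + gcd(8,14) + gcd(36,16) + gcd(12,0) = 1+3+2+4+12 = 22.
By Pick's theorem A = I + B/2 − 1, so I = 293 − 22/2 + 1 = 283.

283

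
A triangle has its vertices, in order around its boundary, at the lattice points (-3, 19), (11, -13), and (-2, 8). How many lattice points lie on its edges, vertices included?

4

Summing gcd(|Δx|,|Δy|) over the edges gives the boundary count: gcd(14,32) + gcd(13,21) + gcd(1,11) = 2+1+1 = 4.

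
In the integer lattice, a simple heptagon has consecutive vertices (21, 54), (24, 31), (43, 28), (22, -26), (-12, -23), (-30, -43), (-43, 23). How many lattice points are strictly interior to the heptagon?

The shoelace formula gives twice the area as |[21·31 − 24·54] + [24·28 − 43·31] + [43·(-26) − 22·28] + [22·(-23) − (-12)·(-26)] + [(-12)·(-43) − (-30)·(-23)] + [(-30)·23 − (-43)·(-43)] + [(-43)·54 − 21·23]| = 9376, so the area is 4688.
Summing gcd(|Δx|,|Δy|) over the edges gives the boundary count: gcd(3,23) + gcd(19,3) + gcd(21,54) + gcd(34,3) + gcd(18,20) + gcd(13,66) + gcd(64,31) = 1+1+3+1+2+1+1 = 10.
Pick's theorem gives I = A − B/2 + 1 = 4688 − 10/2 + 1 = 4684.

4684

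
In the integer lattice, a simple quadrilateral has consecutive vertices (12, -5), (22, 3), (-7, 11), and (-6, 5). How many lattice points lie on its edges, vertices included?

The number of boundary lattice points is Σ gcd(|Δx|,|Δy|) = gcd(10,8) + gcd(29,8) + gcd(1,6) + gcd(18,10) = 2+1+1+2 = 6.

6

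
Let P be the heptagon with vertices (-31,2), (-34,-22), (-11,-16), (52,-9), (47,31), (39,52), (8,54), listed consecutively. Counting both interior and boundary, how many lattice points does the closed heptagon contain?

By the shoelace formula, twice the signed area is |[(-31)·(-22) − (-34)·2] + [(-34)·(-16) − (-11)·(-22)] + [(-11)·(-9) − 52·(-16)] + [52·31 − 47·(-9)] + [47·52 − 39·31] + [39·54 − 8·52] + [8·2 − (-31)·54]| = 8633, so the area is 4316.5.
The number of boundary lattice points is Σ gcd(|Δx|,|Δy|) = gcd(3,24) + gcd(23,6) + gcd(63,7) + gcd(5,40) + gcd(8,21) + gcd(31,2) + gcd(39,52) = 3+1+7+5+1+1+13 = 31.
Pick's theorem gives I = A − B/2 + 1 = 4316.5 − 31/2 + 1 = 4302, so the closed region contains I + B = 4302 + 31 = 4333 lattice points.

4333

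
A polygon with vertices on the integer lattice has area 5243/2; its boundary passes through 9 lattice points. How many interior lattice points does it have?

2618

From Pick's theorem, I = A − B/2 + 1 = 5243/2 − 9/2 + 1 = 2618.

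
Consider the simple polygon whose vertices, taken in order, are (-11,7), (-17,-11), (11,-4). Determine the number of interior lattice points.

220

Using the shoelace formula, 2A = |((-11)·(-11) − (-17)·7) + ((-17)·(-4) − 11·(-11)) + (11·7 − (-11)·(-4))| = 462, so the area is 231.
Summing gcd(|Δx|,|Δy|) over the edges gives the boundary count: gcd(6,18) + gcd(28,7) + gcd(22,11) = 6+7+11 = 24.
By Pick's theorem A = I + B/2 − 1, so I = 231 − 24/2 + 1 = 220.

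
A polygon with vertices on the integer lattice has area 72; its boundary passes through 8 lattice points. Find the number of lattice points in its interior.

69

Pick's theorem A = I + B/2 − 1 rearranges to I = A − B/2 + 1 = 72 − 8/2 + 1 = 69.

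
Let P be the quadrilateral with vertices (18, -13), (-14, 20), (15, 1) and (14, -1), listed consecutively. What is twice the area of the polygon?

Using the shoelace formula, 2A = |(18·20 − (-14)·(-13)) + ((-14)·1 − 15·20) + (15·(-1) − 14·1) + (14·(-13) − 18·(-1))| = 329, so the area is 164.5.

329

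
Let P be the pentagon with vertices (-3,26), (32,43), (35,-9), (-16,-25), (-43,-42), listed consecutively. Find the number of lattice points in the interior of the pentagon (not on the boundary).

Using the shoelace formula, 2A = |((-3)·43 − 32·26) + (32·(-9) − 35·43) + (35·(-25) − (-16)·(-9)) + ((-16)·(-42) − (-43)·(-25)) + ((-43)·26 − (-3)·(-42))| = 5420, so the area is 2710.
The number of boundary lattice points is Σ gcd(|Δx|,|Δy|) = gcd(35,17) + gcd(3,52) + gcd(51,16) + gcd(27,17) + gcd(40,68) = 1+1+1+1+4 = 8.
By Pick's theorem A = I + B/2 − 1, so I = 2710 − 8/2 + 1 = 2707.

2707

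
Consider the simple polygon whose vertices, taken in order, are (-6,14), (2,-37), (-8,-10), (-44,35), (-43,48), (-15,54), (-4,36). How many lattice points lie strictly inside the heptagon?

By the shoelace formula, twice the signed area is |[(-6)·(-37) − 2·14] + [2·(-10) − (-8)·(-37)] + [(-8)·35 − (-44)·(-10)] + [(-44)·48 − (-43)·35] + [(-43)·54 − (-15)·48] + [(-15)·36 − (-4)·54] + [(-4)·14 − (-6)·36]| = 3215, so the area is 3215/2.
Summing gcd(|Δx|,|Δy|) over the edges gives the boundary count: gcd(8,51) + gcd(10,27) + gcd(36,45) + gcd(1,13) + gcd(28,6) + gcd(11,18) + gcd(2,22) = 1+1+9+1+2+1+2 = 17.
By Pick's theorem A = I + B/2 − 1, so I = 3215/2 − 17/2 + 1 = 1600.

1600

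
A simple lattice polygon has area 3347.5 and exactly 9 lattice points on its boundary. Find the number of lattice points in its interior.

3344

From Pick's theorem, I = A − B/2 + 1 = 3347.5 − 9/2 + 1 = 3344.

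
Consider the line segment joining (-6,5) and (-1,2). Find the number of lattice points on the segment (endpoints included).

The number of lattice points on a segment between lattice points is gcd(|Δx|,|Δy|) + 1 = gcd(5,3) + 1 = 1 + 1 = 2.

2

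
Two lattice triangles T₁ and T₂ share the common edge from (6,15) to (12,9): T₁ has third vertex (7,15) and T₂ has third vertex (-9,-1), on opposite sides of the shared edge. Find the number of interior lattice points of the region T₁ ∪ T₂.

The union is the simple quadrilateral with vertices (6,15), (7,15), (12,9), (-9,-1) in order.
By the shoelace formula, twice the signed area is |[6·15 − 7·15] + [7·9 − 12·15] + [12·(-1) − (-9)·9] + [(-9)·15 − 6·(-1)]| = 192, so the area is 96.
Summing gcd(|Δx|,|Δy|) over the edges gives the boundary count: gcd(1,0) + gcd(5,6) + gcd(21,10) + gcd(15,16) = 1+1+1+1 = 4.
By Pick's theorem I = A − B/2 + 1 = 96 − 4/2 + 1 = 95.

95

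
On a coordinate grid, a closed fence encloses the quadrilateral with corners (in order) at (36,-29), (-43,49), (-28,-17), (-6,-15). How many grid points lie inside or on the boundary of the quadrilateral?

By the shoelace formula, twice the signed area is |(36·49 − (-43)·(-29)) + ((-43)·(-17) − (-28)·49) + ((-28)·(-15) − (-6)·(-17)) + ((-6)·(-29) − 36·(-15))| = 3652, so the area is 1826.
Summing gcd(|Δx|,|Δy|) over the edges gives the boundary count: gcd(79,78) + gcd(15,66) + gcd(22,2) + gcd(42,14) = 1+3+2+14 = 20.
Pick's theorem gives I = A − B/2 + 1 = 1826 − 20/2 + 1 = 1817, so the closed region contains I + B = 1817 + 20 = 1837 lattice points.

1837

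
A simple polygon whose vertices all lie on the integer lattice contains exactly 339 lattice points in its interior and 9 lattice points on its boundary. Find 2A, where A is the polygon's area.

Pick's theorem states A = I + B/2 − 1, so A = 339 + 9/2 − 1 = 685/2.
Hence 2A = 685.

685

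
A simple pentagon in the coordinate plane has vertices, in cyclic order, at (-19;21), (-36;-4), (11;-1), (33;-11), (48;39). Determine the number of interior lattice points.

By the shoelace formula, twice the signed area is |((-19)·(-4) − (-36)·21) + ((-36)·(-1) − 11·(-4)) + (11·(-11) − 33·(-1)) + (33·39 − 48·(-11)) + (48·21 − (-19)·39)| = 4388, so the area is 2194.
The number of boundary lattice points is Σ gcd(|Δx|,|Δy|) = gcd(17,25) + gcd(47,3) + gcd(22,10) + gcd(15,50) + gcd(67,18) = 1+1+2+5+1 = 10.
By Pick's theorem A = I + B/2 − 1, so I = 2194 − 10/2 + 1 = 2190.

2190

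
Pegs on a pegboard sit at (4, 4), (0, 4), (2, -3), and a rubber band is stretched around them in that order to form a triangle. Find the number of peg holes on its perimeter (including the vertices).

6

Summing gcd(|Δx|,|Δy|) over the edges gives the boundary count: gcd(4,0) + gcd(2,7) + gcd(2,7) = 4+1+1 = 6.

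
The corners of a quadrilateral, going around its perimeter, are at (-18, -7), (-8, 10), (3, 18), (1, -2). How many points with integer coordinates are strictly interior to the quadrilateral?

237

Using the shoelace formula, 2A = |((-18)·10 − (-8)·(-7)) + ((-8)·18 − 3·10) + (3·(-2) − 1·18) + (1·(-7) − (-18)·(-2))| = 477, so the area is 477/2.
Along each edge there are gcd(|Δx|,|Δy|)+1 lattice points, so counting each shared vertex once the boundary has gcd(10,17) + gcd(11,8) + gcd(2,20) + gcd(19,5) = 1+1+2+1 = 5.
Pick's theorem gives I = A − B/2 + 1 = 477/2 − 5/2 + 1 = 237.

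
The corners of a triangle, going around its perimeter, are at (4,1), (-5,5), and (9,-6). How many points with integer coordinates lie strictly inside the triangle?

Using the shoelace formula, 2A = |(4·5 − (-5)·1) + ((-5)·(-6) − 9·5) + (9·1 − 4·(-6))| = 43, so the area is 21.5.
The number of boundary lattice points is Σ gcd(|Δx|,|Δy|) = gcd(9,4) + gcd(14,11) + gcd(5,7) = 1+1+1 = 3.
Pick's theorem gives I = A − B/2 + 1 = 21.5 − 3/2 + 1 = 21.

21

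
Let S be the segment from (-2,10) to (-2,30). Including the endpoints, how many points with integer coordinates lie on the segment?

The number of lattice points on a segment between lattice points is gcd(|Δx|,|Δy|) + 1 = gcd(0,20) + 1 = 20 + 1 = 21.

21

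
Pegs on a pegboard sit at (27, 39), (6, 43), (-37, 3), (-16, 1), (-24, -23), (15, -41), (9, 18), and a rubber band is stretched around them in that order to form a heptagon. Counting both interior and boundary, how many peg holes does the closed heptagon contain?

By the shoelace formula, twice the signed area is |[27·43 − 6·39] + [6·3 − (-37)·43] + [(-37)·1 − (-16)·3] + [(-16)·(-23) − (-24)·1] + [(-24)·(-41) − 15·(-23)] + [15·18 − 9·(-41)] + [9·39 − 27·18]| = 4772, so the area is 2386.
The number of boundary lattice points is Σ gcd(|Δx|,|Δy|) = gcd(21,4) + gcd(43,40) + gcd(21,2) + gcd(8,24) + gcd(39,18) + gcd(6,59) + gcd(18,21) = 1+1+1+8+3+1+3 = 18.
Pick's theorem gives I = A − B/2 + 1 = 2386 − 18/2 + 1 = 2378, so the closed region contains I + B = 2378 + 18 = 2396 lattice points.

2396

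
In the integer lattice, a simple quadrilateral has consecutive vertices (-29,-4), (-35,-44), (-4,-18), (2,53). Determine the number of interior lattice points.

1470

The shoelace formula gives twice the area as |((-29)·(-44) − (-35)·(-4)) + ((-35)·(-18) − (-4)·(-44)) + ((-4)·53 − 2·(-18)) + (2·(-4) − (-29)·53)| = 2943, so the area is 1471.5.
The number of boundary lattice points is Σ gcd(|Δx|,|Δy|) = gcd(6,40) + gcd(31,26) + gcd(6,71) + gcd(31,57) = 2+1+1+1 = 5.
Pick's theorem gives I = A − B/2 + 1 = 1471.5 − 5/2 + 1 = 1470.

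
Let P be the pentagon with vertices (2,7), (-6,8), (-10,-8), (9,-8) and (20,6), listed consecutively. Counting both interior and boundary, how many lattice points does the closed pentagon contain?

354

The shoelace formula gives twice the area as |(2·8 − (-6)·7) + ((-6)·(-8) − (-10)·8) + ((-10)·(-8) − 9·(-8)) + (9·6 − 20·(-8)) + (20·7 − 2·6)| = 680, so the area is 340.
Along each edge there are gcd(|Δx|,|Δy|)+1 lattice points, so counting each shared vertex once the boundary has gcd(8,1) + gcd(4,16) + gcd(19,0) + gcd(11,14) + gcd(18,1) = 1+4+19+1+1 = 26.
Pick's theorem gives I = A − B/2 + 1 = 340 − 26/2 + 1 = 328, so the closed region contains I + B = 328 + 26 = 354 lattice points.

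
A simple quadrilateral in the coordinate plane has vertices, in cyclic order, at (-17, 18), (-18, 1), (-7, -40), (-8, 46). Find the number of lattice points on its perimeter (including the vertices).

Summing gcd(|Δx|,|Δy|) over the edges gives the boundary count: gcd(1,17) + gcd(11,41) + gcd(1,86) + gcd(9,28) = 1+1+1+1 = 4.

4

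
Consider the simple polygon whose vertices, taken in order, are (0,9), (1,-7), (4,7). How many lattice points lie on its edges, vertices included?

The number of boundary lattice points is Σ gcd(|Δx|,|Δy|) = gcd(1,16) + gcd(3,14) + gcd(4,2) = 1+1+2 = 4.

4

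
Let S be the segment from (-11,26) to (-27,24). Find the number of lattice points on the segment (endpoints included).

3

The number of lattice points on a segment between lattice points is gcd(|Δx|,|Δy|) + 1 = gcd(16,2) + 1 = 2 + 1 = 3.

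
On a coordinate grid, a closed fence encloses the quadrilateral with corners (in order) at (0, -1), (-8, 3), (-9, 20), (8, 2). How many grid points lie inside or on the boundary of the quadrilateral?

168

The shoelace formula gives twice the area as |(0·3 − (-8)·(-1)) + ((-8)·20 − (-9)·3) + ((-9)·2 − 8·20) + (8·(-1) − 0·2)| = 327, so the area is 163.5.
Summing gcd(|Δx|,|Δy|) over the edges gives the boundary count: gcd(8,4) + gcd(1,17) + gcd(17,18) + gcd(8,3) = 4+1+1+1 = 7.
Pick's theorem gives I = A − B/2 + 1 = 163.5 − 7/2 + 1 = 161, so the closed region contains I + B = 161 + 7 = 168 lattice points.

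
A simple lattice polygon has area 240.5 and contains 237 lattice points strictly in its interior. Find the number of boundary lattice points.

9

Pick's theorem gives A = I + B/2 − 1, so B = 2(A − I + 1) = 2(240.5 − 237 + 1) = 9.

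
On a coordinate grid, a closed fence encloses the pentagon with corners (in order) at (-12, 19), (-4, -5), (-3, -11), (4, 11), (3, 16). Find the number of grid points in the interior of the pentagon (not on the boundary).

Using the shoelace formula, 2A = |((-12)·(-5) − (-4)·19) + ((-4)·(-11) − (-3)·(-5)) + ((-3)·11 − 4·(-11)) + (4·16 − 3·11) + (3·19 − (-12)·16)| = 456, so the area is 228.
Along each edge there are gcd(|Δx|,|Δy|)+1 lattice points, so counting each shared vertex once the boundary has gcd(8,24) + gcd(1,6) + gcd(7,22) + gcd(1,5) + gcd(15,3) = 8+1+1+1+3 = 14.
By Pick's theorem A = I + B/2 − 1, so I = 228 − 14/2 + 1 = 222.

222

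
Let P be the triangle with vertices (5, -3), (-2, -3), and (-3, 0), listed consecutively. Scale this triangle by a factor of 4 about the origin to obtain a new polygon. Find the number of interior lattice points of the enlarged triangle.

151

The shoelace formula gives twice the area as |[5·(-3) − (-2)·(-3)] + [(-2)·0 − (-3)·(-3)] + [(-3)·(-3) − 5·0]| = 21, so the area is 10.5.
The number of boundary lattice points is Σ gcd(|Δx|,|Δy|) = gcd(7,0) + gcd(1,3) + gcd(8,3) = 7+1+1 = 9.
Scaling by 4 multiplies the area by 4² = 16 (so the new area is 168) and multiplies the boundary lattice-point count by 4, giving 36.
By Pick's theorem, the interior count of the dilated polygon is 168 − 36/2 + 1 = 151.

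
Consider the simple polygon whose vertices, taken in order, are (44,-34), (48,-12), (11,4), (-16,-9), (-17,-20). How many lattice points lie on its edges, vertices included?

6

Summing gcd(|Δx|,|Δy|) over the edges gives the boundary count: gcd(4,22) + gcd(37,16) + gcd(27,13) + gcd(1,11) + gcd(61,14) = 2+1+1+1+1 = 6.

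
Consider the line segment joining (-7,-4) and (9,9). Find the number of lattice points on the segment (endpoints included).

The number of lattice points on a segment between lattice points is gcd(|Δx|,|Δy|) + 1 = gcd(16,13) + 1 = 1 + 1 = 2.

2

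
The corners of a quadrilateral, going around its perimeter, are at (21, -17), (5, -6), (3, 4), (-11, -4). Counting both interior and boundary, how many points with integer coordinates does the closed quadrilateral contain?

Using the shoelace formula, 2A = |(21·(-6) − 5·(-17)) + (5·4 − 3·(-6)) + (3·(-4) − (-11)·4) + ((-11)·(-17) − 21·(-4))| = 300, so the area is 150.
Summing gcd(|Δx|,|Δy|) over the edges gives the boundary count: gcd(16,11) + gcd(2,10) + gcd(14,8) + gcd(32,13) = 1+2+2+1 = 6.
Pick's theorem gives I = A − B/2 + 1 = 150 − 6/2 + 1 = 148, so the closed region contains I + B = 148 + 6 = 154 lattice points.

154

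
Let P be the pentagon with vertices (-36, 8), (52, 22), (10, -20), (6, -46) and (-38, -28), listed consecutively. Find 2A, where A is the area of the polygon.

6036

By the shoelace formula, twice the signed area is |[(-36)·22 − 52·8] + [52·(-20) − 10·22] + [10·(-46) − 6·(-20)] + [6·(-28) − (-38)·(-46)] + [(-38)·8 − (-36)·(-28)]| = 6036, so the area is 3018.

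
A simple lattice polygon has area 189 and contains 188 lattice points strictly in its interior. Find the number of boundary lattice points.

4

Pick's theorem gives A = I + B/2 − 1, so B = 2(A − I + 1) = 2(189 − 188 + 1) = 4.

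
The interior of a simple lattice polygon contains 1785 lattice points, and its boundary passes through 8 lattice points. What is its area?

1788

By Pick's theorem, A = I + B/2 − 1 = 1785 + 8/2 − 1 = 1788.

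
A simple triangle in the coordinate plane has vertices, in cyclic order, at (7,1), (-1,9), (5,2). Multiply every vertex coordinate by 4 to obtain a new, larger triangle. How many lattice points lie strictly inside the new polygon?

45

Using the shoelace formula, 2A = |[7·9 − (-1)·1] + [(-1)·2 − 5·9] + [5·1 − 7·2]| = 8, so the area is 4.
Along each edge there are gcd(|Δx|,|Δy|)+1 lattice points, so counting each shared vertex once the boundary has gcd(8,8) + gcd(6,7) + gcd(2,1) = 8+1+1 = 10.
Scaling by 4 multiplies the area by 4² = 16 (so the new area is 64) and multiplies the boundary lattice-point count by 4, giving 40.
By Pick's theorem, the interior count of the dilated polygon is 64 − 40/2 + 1 = 45.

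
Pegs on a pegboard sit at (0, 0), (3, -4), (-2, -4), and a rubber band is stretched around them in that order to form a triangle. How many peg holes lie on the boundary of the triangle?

8

Along each edge there are gcd(|Δx|,|Δy|)+1 lattice points, so counting each shared vertex once the boundary has gcd(3,4) + gcd(5,0) + gcd(2,4) = 1+5+2 = 8.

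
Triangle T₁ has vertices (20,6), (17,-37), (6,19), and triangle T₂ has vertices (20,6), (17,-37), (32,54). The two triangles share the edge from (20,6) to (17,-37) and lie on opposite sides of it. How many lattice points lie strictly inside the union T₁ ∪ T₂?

The union is the simple quadrilateral with vertices (20,6), (6,19), (17,-37), (32,54) in order.
The shoelace formula gives twice the area as |(20·19 − 6·6) + (6·(-37) − 17·19) + (17·54 − 32·(-37)) + (32·6 − 20·54)| = 1013, so the area is 1013/2.
The number of boundary lattice points is Σ gcd(|Δx|,|Δy|) = gcd(14,13) + gcd(11,56) + gcd(15,91) + gcd(12,48) = 1+1+1+12 = 15.
By Pick's theorem I = A − B/2 + 1 = 1013/2 − 15/2 + 1 = 500.

500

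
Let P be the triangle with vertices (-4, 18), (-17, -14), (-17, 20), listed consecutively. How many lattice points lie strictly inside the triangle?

By the shoelace formula, twice the signed area is |((-4)·(-14) − (-17)·18) + ((-17)·20 − (-17)·(-14)) + ((-17)·18 − (-4)·20)| = 442, so the area is 221.
Summing gcd(|Δx|,|Δy|) over the edges gives the boundary count: gcd(13,32) + gcd(0,34) + gcd(13,2) = 1+34+1 = 36.
Pick's theorem gives I = A − B/2 + 1 = 221 − 36/2 + 1 = 204.

204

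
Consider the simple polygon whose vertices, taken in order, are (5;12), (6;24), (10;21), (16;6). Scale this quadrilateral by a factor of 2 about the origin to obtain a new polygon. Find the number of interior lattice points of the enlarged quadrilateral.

355

By the shoelace formula, twice the signed area is |(5·24 − 6·12) + (6·21 − 10·24) + (10·6 − 16·21) + (16·12 − 5·6)| = 180, so the area is 90.
Along each edge there are gcd(|Δx|,|Δy|)+1 lattice points, so counting each shared vertex once the boundary has gcd(1,12) + gcd(4,3) + gcd(6,15) + gcd(11,6) = 1+1+3+1 = 6.
Scaling by 2 multiplies the area by 2² = 4 (so the new area is 360) and multiplies the boundary lattice-point count by 2, giving 12.
By Pick's theorem, the interior count of the dilated polygon is 360 − 12/2 + 1 = 355.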